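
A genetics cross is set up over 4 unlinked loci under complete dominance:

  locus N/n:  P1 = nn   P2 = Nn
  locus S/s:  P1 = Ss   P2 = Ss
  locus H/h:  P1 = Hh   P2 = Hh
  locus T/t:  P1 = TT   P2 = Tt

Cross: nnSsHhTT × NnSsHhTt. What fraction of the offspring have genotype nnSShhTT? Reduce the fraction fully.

nnSsHhTT gametes: nSHT×4, nShT×4, nsHT×4, nshT×4
NnSsHhTt gametes: NSHT×1, NSHt×1, NShT×1, NSht×1, NsHT×1, NsHt×1, NshT×1, Nsht×1, nSHT×1, nSHt×1, nShT×1, nSht×1, nsHT×1, nsHt×1, nshT×1, nsht×1
nnSsHhTT×NnSsHhTt grid (16·16=256): NnSSHHTT=4 NnSSHHTt=4 NnSSHhTT=8 NnSSHhTt=8 NnSShhTT=4 NnSShhTt=4 NnSsHHTT=8 NnSsHHTt=8 NnSsHhTT=16 NnSsHhTt=16 NnSshhTT=8 NnSshhTt=8 NnssHHTT=4 NnssHHTt=4 NnssHhTT=8 NnssHhTt=8 NnsshhTT=4 NnsshhTt=4 nnSSHHTT=4 nnSSHHTt=4 nnSSHhTT=8 nnSSHhTt=8 nnSShhTT=4 nnSShhTt=4 nnSsHHTT=8 nnSsHHTt=8 nnSsHhTT=16 nnSsHhTt=16 nnSshhTT=8 nnSshhTt=8 nnssHHTT=4 nnssHHTt=4 nnssHhTT=8 nnssHhTt=8 nnsshhTT=4 nnsshhTt=4
nnSShhTT hits 4/256; gcd=4; 4÷4/256÷4 = 1/64

P(nnSShhTT) = 1/64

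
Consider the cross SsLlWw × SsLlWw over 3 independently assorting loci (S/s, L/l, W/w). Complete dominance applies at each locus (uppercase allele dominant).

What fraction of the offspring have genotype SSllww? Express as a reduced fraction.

P(SSllww) = 1/64

SsLlWw gametes: SLW×1, SLw×1, SlW×1, Slw×1, sLW×1, sLw×1, slW×1, slw×1
SsLlWw gametes: SLW×1, SLw×1, SlW×1, Slw×1, sLW×1, sLw×1, slW×1, slw×1
SsLlWw×SsLlWw grid (8·8=64): SSLLWW=1 SSLLWw=2 SSLLww=1 SSLlWW=2 SSLlWw=4 SSLlww=2 SSllWW=1 SSllWw=2 SSllww=1 SsLLWW=2 SsLLWw=4 SsLLww=2 SsLlWW=4 SsLlWw=8 SsLlww=4 SsllWW=2 SsllWw=4 Ssllww=2 ssLLWW=1 ssLLWw=2 ssLLww=1 ssLlWW=2 ssLlWw=4 ssLlww=2 ssllWW=1 ssllWw=2 ssllww=1
SSllww hits 1/64; gcd=1; 1÷1/64÷1 = 1/64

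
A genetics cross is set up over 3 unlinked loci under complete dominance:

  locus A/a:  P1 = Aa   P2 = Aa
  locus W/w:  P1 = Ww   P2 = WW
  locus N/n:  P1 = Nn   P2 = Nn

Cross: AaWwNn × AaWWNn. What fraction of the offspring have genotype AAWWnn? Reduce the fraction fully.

AaWwNn gametes: AWN×1, AWn×1, AwN×1, Awn×1, aWN×1, aWn×1, awN×1, awn×1
AaWWNn gametes: AWN×2, AWn×2, aWN×2, aWn×2
AaWwNn×AaWWNn grid (8·8=64): AAWWNN=2 AAWWNn=4 AAWWnn=2 AAWwNN=2 AAWwNn=4 AAWwnn=2 AaWWNN=4 AaWWNn=8 AaWWnn=4 AaWwNN=4 AaWwNn=8 AaWwnn=4 aaWWNN=2 aaWWNn=4 aaWWnn=2 aaWwNN=2 aaWwNn=4 aaWwnn=2
AAWWnn hits 2/64; gcd=2; 2÷2/64÷2 = 1/32

P(AAWWnn) = 1/32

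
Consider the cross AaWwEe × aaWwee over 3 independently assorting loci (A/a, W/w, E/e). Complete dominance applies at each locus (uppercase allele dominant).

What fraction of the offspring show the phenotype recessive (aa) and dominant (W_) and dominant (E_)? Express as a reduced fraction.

P(aa W_ E_) = 3/16

AaWwEe gametes: AWE×1, AWe×1, AwE×1, Awe×1, aWE×1, aWe×1, awE×1, awe×1
aaWwee gametes: aWe×4, awe×4
AaWwEe×aaWwee grid (8·8=64): AaWWEe=4 AaWWee=4 AaWwEe=8 AaWwee=8 AawwEe=4 Aawwee=4 aaWWEe=4 aaWWee=4 aaWwEe=8 aaWwee=8 aawwEe=4 aawwee=4
aa W_ E_ hits 12/64; gcd=4; 12÷4/64÷4 = 3/16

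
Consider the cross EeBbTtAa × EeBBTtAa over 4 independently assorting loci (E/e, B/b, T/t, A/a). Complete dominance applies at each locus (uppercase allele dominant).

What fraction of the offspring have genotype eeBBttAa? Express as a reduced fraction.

EeBbTtAa gametes: EBTA×1, EBTa×1, EBtA×1, EBta×1, EbTA×1, EbTa×1, EbtA×1, Ebta×1, eBTA×1, eBTa×1, eBtA×1, eBta×1, ebTA×1, ebTa×1, ebtA×1, ebta×1
EeBBTtAa gametes: EBTA×2, EBTa×2, EBtA×2, EBta×2, eBTA×2, eBTa×2, eBtA×2, eBta×2
EeBbTtAa×EeBBTtAa grid (16·16=256): EEBBTTAA=2 EEBBTTAa=4 EEBBTTaa=2 EEBBTtAA=4 EEBBTtAa=8 EEBBTtaa=4 EEBBttAA=2 EEBBttAa=4 EEBBttaa=2 EEBbTTAA=2 EEBbTTAa=4 EEBbTTaa=2 EEBbTtAA=4 EEBbTtAa=8 EEBbTtaa=4 EEBbttAA=2 EEBbttAa=4 EEBbttaa=2 EeBBTTAA=4 EeBBTTAa=8 EeBBTTaa=4 EeBBTtAA=8 EeBBTtAa=16 EeBBTtaa=8 EeBBttAA=4 EeBBttAa=8 EeBBttaa=4 EeBbTTAA=4 EeBbTTAa=8 EeBbTTaa=4 EeBbTtAA=8 EeBbTtAa=16 EeBbTtaa=8 EeBbttAA=4 EeBbttAa=8 EeBbttaa=4 eeBBTTAA=2 eeBBTTAa=4 eeBBTTaa=2 eeBBTtAA=4 eeBBTtAa=8 eeBBTtaa=4 eeBBttAA=2 eeBBttAa=4 eeBBttaa=2 eeBbTTAA=2 eeBbTTAa=4 eeBbTTaa=2 eeBbTtAA=4 eeBbTtAa=8 eeBbTtaa=4 eeBbttAA=2 eeBbttAa=4 eeBbttaa=2
eeBBttAa hits 4/256; gcd=4; 4÷4/256÷4 = 1/64

P(eeBBttAa) = 1/64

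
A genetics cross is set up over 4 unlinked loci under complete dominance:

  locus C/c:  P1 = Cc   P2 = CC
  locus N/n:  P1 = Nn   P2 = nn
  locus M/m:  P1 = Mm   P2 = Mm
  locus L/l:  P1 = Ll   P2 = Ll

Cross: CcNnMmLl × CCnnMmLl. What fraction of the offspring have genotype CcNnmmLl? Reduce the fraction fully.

CcNnMmLl gametes: CNML×1, CNMl×1, CNmL×1, CNml×1, CnML×1, CnMl×1, CnmL×1, Cnml×1, cNML×1, cNMl×1, cNmL×1, cNml×1, cnML×1, cnMl×1, cnmL×1, cnml×1
CCnnMmLl gametes: CnML×4, CnMl×4, CnmL×4, Cnml×4
CcNnMmLl×CCnnMmLl grid (16·16=256): CCNnMMLL=4 CCNnMMLl=8 CCNnMMll=4 CCNnMmLL=8 CCNnMmLl=16 CCNnMmll=8 CCNnmmLL=4 CCNnmmLl=8 CCNnmmll=4 CCnnMMLL=4 CCnnMMLl=8 CCnnMMll=4 CCnnMmLL=8 CCnnMmLl=16 CCnnMmll=8 CCnnmmLL=4 CCnnmmLl=8 CCnnmmll=4 CcNnMMLL=4 CcNnMMLl=8 CcNnMMll=4 CcNnMmLL=8 CcNnMmLl=16 CcNnMmll=8 CcNnmmLL=4 CcNnmmLl=8 CcNnmmll=4 CcnnMMLL=4 CcnnMMLl=8 CcnnMMll=4 CcnnMmLL=8 CcnnMmLl=16 CcnnMmll=8 CcnnmmLL=4 CcnnmmLl=8 Ccnnmmll=4
CcNnmmLl hits 8/256; gcd=8; 8÷8/256÷8 = 1/32

P(CcNnmmLl) = 1/32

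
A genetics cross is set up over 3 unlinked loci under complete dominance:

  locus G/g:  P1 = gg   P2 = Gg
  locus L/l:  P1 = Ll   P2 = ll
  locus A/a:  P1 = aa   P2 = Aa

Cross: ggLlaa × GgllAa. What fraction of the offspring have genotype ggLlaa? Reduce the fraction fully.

ggLlaa gametes: gLa×4, gla×4
GgllAa gametes: GlA×2, Gla×2, glA×2, gla×2
ggLlaa×GgllAa grid (8·8=64): GgLlAa=8 GgLlaa=8 GgllAa=8 Ggllaa=8 ggLlAa=8 ggLlaa=8 ggllAa=8 ggllaa=8
ggLlaa hits 8/64; gcd=8; 8÷8/64÷8 = 1/8

P(ggLlaa) = 1/8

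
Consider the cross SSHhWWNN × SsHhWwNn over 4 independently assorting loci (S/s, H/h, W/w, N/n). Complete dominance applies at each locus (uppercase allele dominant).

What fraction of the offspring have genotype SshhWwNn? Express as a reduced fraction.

P(SshhWwNn) = 1/32

SSHhWWNN gametes: SHWN×8, ShWN×8
SsHhWwNn gametes: SHWN×1, SHWn×1, SHwN×1, SHwn×1, ShWN×1, ShWn×1, ShwN×1, Shwn×1, sHWN×1, sHWn×1, sHwN×1, sHwn×1, shWN×1, shWn×1, shwN×1, shwn×1
SSHhWWNN×SsHhWwNn grid (16·16=256): SSHHWWNN=8 SSHHWWNn=8 SSHHWwNN=8 SSHHWwNn=8 SSHhWWNN=16 SSHhWWNn=16 SSHhWwNN=16 SSHhWwNn=16 SShhWWNN=8 SShhWWNn=8 SShhWwNN=8 SShhWwNn=8 SsHHWWNN=8 SsHHWWNn=8 SsHHWwNN=8 SsHHWwNn=8 SsHhWWNN=16 SsHhWWNn=16 SsHhWwNN=16 SsHhWwNn=16 SshhWWNN=8 SshhWWNn=8 SshhWwNN=8 SshhWwNn=8
SshhWwNn hits 8/256; gcd=8; 8÷8/256÷8 = 1/32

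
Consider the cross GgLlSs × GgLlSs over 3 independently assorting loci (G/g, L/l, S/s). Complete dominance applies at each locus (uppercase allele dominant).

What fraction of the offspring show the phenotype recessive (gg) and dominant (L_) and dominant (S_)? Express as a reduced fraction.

GgLlSs gametes: GLS×1, GLs×1, GlS×1, Gls×1, gLS×1, gLs×1, glS×1, gls×1
GgLlSs gametes: GLS×1, GLs×1, GlS×1, Gls×1, gLS×1, gLs×1, glS×1, gls×1
GgLlSs×GgLlSs grid (8·8=64): GGLLSS=1 GGLLSs=2 GGLLss=1 GGLlSS=2 GGLlSs=4 GGLlss=2 GGllSS=1 GGllSs=2 GGllss=1 GgLLSS=2 GgLLSs=4 GgLLss=2 GgLlSS=4 GgLlSs=8 GgLlss=4 GgllSS=2 GgllSs=4 Ggllss=2 ggLLSS=1 ggLLSs=2 ggLLss=1 ggLlSS=2 ggLlSs=4 ggLlss=2 ggllSS=1 ggllSs=2 ggllss=1
gg L_ S_ hits 9/64; gcd=1; 9÷1/64÷1 = 9/64

P(gg L_ S_) = 9/64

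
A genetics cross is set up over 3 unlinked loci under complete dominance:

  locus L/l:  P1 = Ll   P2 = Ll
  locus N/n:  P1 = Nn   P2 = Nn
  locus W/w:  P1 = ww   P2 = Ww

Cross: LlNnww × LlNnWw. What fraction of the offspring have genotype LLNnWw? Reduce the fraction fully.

LlNnww gametes: LNw×2, Lnw×2, lNw×2, lnw×2
LlNnWw gametes: LNW×1, LNw×1, LnW×1, Lnw×1, lNW×1, lNw×1, lnW×1, lnw×1
LlNnww×LlNnWw grid (8·8=64): LLNNWw=2 LLNNww=2 LLNnWw=4 LLNnww=4 LLnnWw=2 LLnnww=2 LlNNWw=4 LlNNww=4 LlNnWw=8 LlNnww=8 LlnnWw=4 Llnnww=4 llNNWw=2 llNNww=2 llNnWw=4 llNnww=4 llnnWw=2 llnnww=2
LLNnWw hits 4/64; gcd=4; 4÷4/64÷4 = 1/16

P(LLNnWw) = 1/16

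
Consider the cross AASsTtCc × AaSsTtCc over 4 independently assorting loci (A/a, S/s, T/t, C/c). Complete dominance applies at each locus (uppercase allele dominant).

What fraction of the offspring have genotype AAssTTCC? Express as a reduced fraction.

P(AAssTTCC) = 1/128

AASsTtCc gametes: ASTC×2, ASTc×2, AStC×2, AStc×2, AsTC×2, AsTc×2, AstC×2, Astc×2
AaSsTtCc gametes: ASTC×1, ASTc×1, AStC×1, AStc×1, AsTC×1, AsTc×1, AstC×1, Astc×1, aSTC×1, aSTc×1, aStC×1, aStc×1, asTC×1, asTc×1, astC×1, astc×1
AASsTtCc×AaSsTtCc grid (16·16=256): AASSTTCC=2 AASSTTCc=4 AASSTTcc=2 AASSTtCC=4 AASSTtCc=8 AASSTtcc=4 AASSttCC=2 AASSttCc=4 AASSttcc=2 AASsTTCC=4 AASsTTCc=8 AASsTTcc=4 AASsTtCC=8 AASsTtCc=16 AASsTtcc=8 AASsttCC=4 AASsttCc=8 AASsttcc=4 AAssTTCC=2 AAssTTCc=4 AAssTTcc=2 AAssTtCC=4 AAssTtCc=8 AAssTtcc=4 AAssttCC=2 AAssttCc=4 AAssttcc=2 AaSSTTCC=2 AaSSTTCc=4 AaSSTTcc=2 AaSSTtCC=4 AaSSTtCc=8 AaSSTtcc=4 AaSSttCC=2 AaSSttCc=4 AaSSttcc=2 AaSsTTCC=4 AaSsTTCc=8 AaSsTTcc=4 AaSsTtCC=8 AaSsTtCc=16 AaSsTtcc=8 AaSsttCC=4 AaSsttCc=8 AaSsttcc=4 AassTTCC=2 AassTTCc=4 AassTTcc=2 AassTtCC=4 AassTtCc=8 AassTtcc=4 AassttCC=2 AassttCc=4 Aassttcc=2
AAssTTCC hits 2/256; gcd=2; 2÷2/256÷2 = 1/128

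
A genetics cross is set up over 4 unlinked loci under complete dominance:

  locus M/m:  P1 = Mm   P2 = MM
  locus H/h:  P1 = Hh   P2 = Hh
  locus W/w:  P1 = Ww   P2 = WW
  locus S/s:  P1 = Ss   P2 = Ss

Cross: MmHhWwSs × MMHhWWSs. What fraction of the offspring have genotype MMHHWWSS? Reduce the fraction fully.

P(MMHHWWSS) = 1/64

MmHhWwSs gametes: MHWS×1, MHWs×1, MHwS×1, MHws×1, MhWS×1, MhWs×1, MhwS×1, Mhws×1, mHWS×1, mHWs×1, mHwS×1, mHws×1, mhWS×1, mhWs×1, mhwS×1, mhws×1
MMHhWWSs gametes: MHWS×4, MHWs×4, MhWS×4, MhWs×4
MmHhWwSs×MMHhWWSs grid (16·16=256): MMHHWWSS=4 MMHHWWSs=8 MMHHWWss=4 MMHHWwSS=4 MMHHWwSs=8 MMHHWwss=4 MMHhWWSS=8 MMHhWWSs=16 MMHhWWss=8 MMHhWwSS=8 MMHhWwSs=16 MMHhWwss=8 MMhhWWSS=4 MMhhWWSs=8 MMhhWWss=4 MMhhWwSS=4 MMhhWwSs=8 MMhhWwss=4 MmHHWWSS=4 MmHHWWSs=8 MmHHWWss=4 MmHHWwSS=4 MmHHWwSs=8 MmHHWwss=4 MmHhWWSS=8 MmHhWWSs=16 MmHhWWss=8 MmHhWwSS=8 MmHhWwSs=16 MmHhWwss=8 MmhhWWSS=4 MmhhWWSs=8 MmhhWWss=4 MmhhWwSS=4 MmhhWwSs=8 MmhhWwss=4
MMHHWWSS hits 4/256; gcd=4; 4÷4/256÷4 = 1/64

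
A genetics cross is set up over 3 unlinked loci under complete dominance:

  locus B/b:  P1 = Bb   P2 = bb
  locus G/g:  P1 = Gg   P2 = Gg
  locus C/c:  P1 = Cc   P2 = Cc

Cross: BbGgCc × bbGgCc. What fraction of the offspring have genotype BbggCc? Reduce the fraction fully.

P(BbggCc) = 1/16

BbGgCc gametes: BGC×1, BGc×1, BgC×1, Bgc×1, bGC×1, bGc×1, bgC×1, bgc×1
bbGgCc gametes: bGC×2, bGc×2, bgC×2, bgc×2
BbGgCc×bbGgCc grid (8·8=64): BbGGCC=2 BbGGCc=4 BbGGcc=2 BbGgCC=4 BbGgCc=8 BbGgcc=4 BbggCC=2 BbggCc=4 Bbggcc=2 bbGGCC=2 bbGGCc=4 bbGGcc=2 bbGgCC=4 bbGgCc=8 bbGgcc=4 bbggCC=2 bbggCc=4 bbggcc=2
BbggCc hits 4/64; gcd=4; 4÷4/64÷4 = 1/16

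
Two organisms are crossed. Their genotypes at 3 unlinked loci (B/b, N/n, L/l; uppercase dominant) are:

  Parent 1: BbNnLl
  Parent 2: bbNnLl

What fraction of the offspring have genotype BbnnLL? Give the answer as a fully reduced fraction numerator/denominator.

P(BbnnLL) = 1/32

BbNnLl gametes: BNL×1, BNl×1, BnL×1, Bnl×1, bNL×1, bNl×1, bnL×1, bnl×1
bbNnLl gametes: bNL×2, bNl×2, bnL×2, bnl×2
BbNnLl×bbNnLl grid (8·8=64): BbNNLL=2 BbNNLl=4 BbNNll=2 BbNnLL=4 BbNnLl=8 BbNnll=4 BbnnLL=2 BbnnLl=4 Bbnnll=2 bbNNLL=2 bbNNLl=4 bbNNll=2 bbNnLL=4 bbNnLl=8 bbNnll=4 bbnnLL=2 bbnnLl=4 bbnnll=2
BbnnLL hits 2/64; gcd=2; 2÷2/64÷2 = 1/32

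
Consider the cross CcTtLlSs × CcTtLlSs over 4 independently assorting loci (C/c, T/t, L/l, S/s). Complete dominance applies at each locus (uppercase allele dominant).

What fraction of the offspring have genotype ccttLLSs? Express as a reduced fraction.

P(ccttLLSs) = 1/128

CcTtLlSs gametes: CTLS×1, CTLs×1, CTlS×1, CTls×1, CtLS×1, CtLs×1, CtlS×1, Ctls×1, cTLS×1, cTLs×1, cTlS×1, cTls×1, ctLS×1, ctLs×1, ctlS×1, ctls×1
CcTtLlSs gametes: CTLS×1, CTLs×1, CTlS×1, CTls×1, CtLS×1, CtLs×1, CtlS×1, Ctls×1, cTLS×1, cTLs×1, cTlS×1, cTls×1, ctLS×1, ctLs×1, ctlS×1, ctls×1
CcTtLlSs×CcTtLlSs grid (16·16=256): CCTTLLSS=1 CCTTLLSs=2 CCTTLLss=1 CCTTLlSS=2 CCTTLlSs=4 CCTTLlss=2 CCTTllSS=1 CCTTllSs=2 CCTTllss=1 CCTtLLSS=2 CCTtLLSs=4 CCTtLLss=2 CCTtLlSS=4 CCTtLlSs=8 CCTtLlss=4 CCTtllSS=2 CCTtllSs=4 CCTtllss=2 CCttLLSS=1 CCttLLSs=2 CCttLLss=1 CCttLlSS=2 CCttLlSs=4 CCttLlss=2 CCttllSS=1 CCttllSs=2 CCttllss=1 CcTTLLSS=2 CcTTLLSs=4 CcTTLLss=2 CcTTLlSS=4 CcTTLlSs=8 CcTTLlss=4 CcTTllSS=2 CcTTllSs=4 CcTTllss=2 CcTtLLSS=4 CcTtLLSs=8 CcTtLLss=4 CcTtLlSS=8 CcTtLlSs=16 CcTtLlss=8 CcTtllSS=4 CcTtllSs=8 CcTtllss=4 CcttLLSS=2 CcttLLSs=4 CcttLLss=2 CcttLlSS=4 CcttLlSs=8 CcttLlss=4 CcttllSS=2 CcttllSs=4 Ccttllss=2 ccTTLLSS=1 ccTTLLSs=2 ccTTLLss=1 ccTTLlSS=2 ccTTLlSs=4 ccTTLlss=2 ccTTllSS=1 ccTTllSs=2 ccTTllss=1 ccTtLLSS=2 ccTtLLSs=4 ccTtLLss=2 ccTtLlSS=4 ccTtLlSs=8 ccTtLlss=4 ccTtllSS=2 ccTtllSs=4 ccTtllss=2 ccttLLSS=1 ccttLLSs=2 ccttLLss=1 ccttLlSS=2 ccttLlSs=4 ccttLlss=2 ccttllSS=1 ccttllSs=2 ccttllss=1
ccttLLSs hits 2/256; gcd=2; 2÷2/256÷2 = 1/128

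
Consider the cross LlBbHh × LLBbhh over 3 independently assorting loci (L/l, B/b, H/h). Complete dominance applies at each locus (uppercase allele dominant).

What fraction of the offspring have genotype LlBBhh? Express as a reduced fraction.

LlBbHh gametes: LBH×1, LBh×1, LbH×1, Lbh×1, lBH×1, lBh×1, lbH×1, lbh×1
LLBbhh gametes: LBh×4, Lbh×4
LlBbHh×LLBbhh grid (8·8=64): LLBBHh=4 LLBBhh=4 LLBbHh=8 LLBbhh=8 LLbbHh=4 LLbbhh=4 LlBBHh=4 LlBBhh=4 LlBbHh=8 LlBbhh=8 LlbbHh=4 Llbbhh=4
LlBBhh hits 4/64; gcd=4; 4÷4/64÷4 = 1/16

P(LlBBhh) = 1/16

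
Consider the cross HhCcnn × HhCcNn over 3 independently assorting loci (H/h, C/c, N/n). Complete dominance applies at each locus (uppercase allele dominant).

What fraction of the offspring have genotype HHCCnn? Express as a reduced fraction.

HhCcnn gametes: HCn×2, Hcn×2, hCn×2, hcn×2
HhCcNn gametes: HCN×1, HCn×1, HcN×1, Hcn×1, hCN×1, hCn×1, hcN×1, hcn×1
HhCcnn×HhCcNn grid (8·8=64): HHCCNn=2 HHCCnn=2 HHCcNn=4 HHCcnn=4 HHccNn=2 HHccnn=2 HhCCNn=4 HhCCnn=4 HhCcNn=8 HhCcnn=8 HhccNn=4 Hhccnn=4 hhCCNn=2 hhCCnn=2 hhCcNn=4 hhCcnn=4 hhccNn=2 hhccnn=2
HHCCnn hits 2/64; gcd=2; 2÷2/64÷2 = 1/32

P(HHCCnn) = 1/32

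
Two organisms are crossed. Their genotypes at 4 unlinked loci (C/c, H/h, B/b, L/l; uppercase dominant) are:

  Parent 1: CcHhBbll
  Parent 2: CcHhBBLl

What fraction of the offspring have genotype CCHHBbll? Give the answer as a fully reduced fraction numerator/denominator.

CcHhBbll gametes: CHBl×2, CHbl×2, ChBl×2, Chbl×2, cHBl×2, cHbl×2, chBl×2, chbl×2
CcHhBBLl gametes: CHBL×2, CHBl×2, ChBL×2, ChBl×2, cHBL×2, cHBl×2, chBL×2, chBl×2
CcHhBbll×CcHhBBLl grid (16·16=256): CCHHBBLl=4 CCHHBBll=4 CCHHBbLl=4 CCHHBbll=4 CCHhBBLl=8 CCHhBBll=8 CCHhBbLl=8 CCHhBbll=8 CChhBBLl=4 CChhBBll=4 CChhBbLl=4 CChhBbll=4 CcHHBBLl=8 CcHHBBll=8 CcHHBbLl=8 CcHHBbll=8 CcHhBBLl=16 CcHhBBll=16 CcHhBbLl=16 CcHhBbll=16 CchhBBLl=8 CchhBBll=8 CchhBbLl=8 CchhBbll=8 ccHHBBLl=4 ccHHBBll=4 ccHHBbLl=4 ccHHBbll=4 ccHhBBLl=8 ccHhBBll=8 ccHhBbLl=8 ccHhBbll=8 cchhBBLl=4 cchhBBll=4 cchhBbLl=4 cchhBbll=4
CCHHBbll hits 4/256; gcd=4; 4÷4/256÷4 = 1/64

P(CCHHBbll) = 1/64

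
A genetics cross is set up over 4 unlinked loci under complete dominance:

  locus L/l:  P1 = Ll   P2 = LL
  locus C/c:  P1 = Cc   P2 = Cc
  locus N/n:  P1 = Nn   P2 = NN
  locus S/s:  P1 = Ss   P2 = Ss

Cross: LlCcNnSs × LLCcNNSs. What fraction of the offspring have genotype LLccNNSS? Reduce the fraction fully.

P(LLccNNSS) = 1/64

LlCcNnSs gametes: LCNS×1, LCNs×1, LCnS×1, LCns×1, LcNS×1, LcNs×1, LcnS×1, Lcns×1, lCNS×1, lCNs×1, lCnS×1, lCns×1, lcNS×1, lcNs×1, lcnS×1, lcns×1
LLCcNNSs gametes: LCNS×4, LCNs×4, LcNS×4, LcNs×4
LlCcNnSs×LLCcNNSs grid (16·16=256): LLCCNNSS=4 LLCCNNSs=8 LLCCNNss=4 LLCCNnSS=4 LLCCNnSs=8 LLCCNnss=4 LLCcNNSS=8 LLCcNNSs=16 LLCcNNss=8 LLCcNnSS=8 LLCcNnSs=16 LLCcNnss=8 LLccNNSS=4 LLccNNSs=8 LLccNNss=4 LLccNnSS=4 LLccNnSs=8 LLccNnss=4 LlCCNNSS=4 LlCCNNSs=8 LlCCNNss=4 LlCCNnSS=4 LlCCNnSs=8 LlCCNnss=4 LlCcNNSS=8 LlCcNNSs=16 LlCcNNss=8 LlCcNnSS=8 LlCcNnSs=16 LlCcNnss=8 LlccNNSS=4 LlccNNSs=8 LlccNNss=4 LlccNnSS=4 LlccNnSs=8 LlccNnss=4
LLccNNSS hits 4/256; gcd=4; 4÷4/256÷4 = 1/64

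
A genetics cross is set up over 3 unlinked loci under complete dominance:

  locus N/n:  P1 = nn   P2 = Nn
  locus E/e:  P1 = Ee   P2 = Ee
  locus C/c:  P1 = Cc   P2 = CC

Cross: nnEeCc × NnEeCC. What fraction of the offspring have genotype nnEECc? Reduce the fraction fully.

nnEeCc gametes: nEC×2, nEc×2, neC×2, nec×2
NnEeCC gametes: NEC×2, NeC×2, nEC×2, neC×2
nnEeCc×NnEeCC grid (8·8=64): NnEECC=4 NnEECc=4 NnEeCC=8 NnEeCc=8 NneeCC=4 NneeCc=4 nnEECC=4 nnEECc=4 nnEeCC=8 nnEeCc=8 nneeCC=4 nneeCc=4
nnEECc hits 4/64; gcd=4; 4÷4/64÷4 = 1/16

P(nnEECc) = 1/16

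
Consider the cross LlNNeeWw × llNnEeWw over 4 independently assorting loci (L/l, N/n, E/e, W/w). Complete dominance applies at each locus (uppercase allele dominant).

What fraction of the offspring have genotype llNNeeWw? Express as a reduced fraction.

P(llNNeeWw) = 1/16

LlNNeeWw gametes: LNeW×4, LNew×4, lNeW×4, lNew×4
llNnEeWw gametes: lNEW×2, lNEw×2, lNeW×2, lNew×2, lnEW×2, lnEw×2, lneW×2, lnew×2
LlNNeeWw×llNnEeWw grid (16·16=256): LlNNEeWW=8 LlNNEeWw=16 LlNNEeww=8 LlNNeeWW=8 LlNNeeWw=16 LlNNeeww=8 LlNnEeWW=8 LlNnEeWw=16 LlNnEeww=8 LlNneeWW=8 LlNneeWw=16 LlNneeww=8 llNNEeWW=8 llNNEeWw=16 llNNEeww=8 llNNeeWW=8 llNNeeWw=16 llNNeeww=8 llNnEeWW=8 llNnEeWw=16 llNnEeww=8 llNneeWW=8 llNneeWw=16 llNneeww=8
llNNeeWw hits 16/256; gcd=16; 16÷16/256÷16 = 1/16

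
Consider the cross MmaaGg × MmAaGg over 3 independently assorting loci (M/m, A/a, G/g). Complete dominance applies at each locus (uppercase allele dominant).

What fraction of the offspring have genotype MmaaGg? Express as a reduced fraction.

MmaaGg gametes: MaG×2, Mag×2, maG×2, mag×2
MmAaGg gametes: MAG×1, MAg×1, MaG×1, Mag×1, mAG×1, mAg×1, maG×1, mag×1
MmaaGg×MmAaGg grid (8·8=64): MMAaGG=2 MMAaGg=4 MMAagg=2 MMaaGG=2 MMaaGg=4 MMaagg=2 MmAaGG=4 MmAaGg=8 MmAagg=4 MmaaGG=4 MmaaGg=8 Mmaagg=4 mmAaGG=2 mmAaGg=4 mmAagg=2 mmaaGG=2 mmaaGg=4 mmaagg=2
MmaaGg hits 8/64; gcd=8; 8÷8/64÷8 = 1/8

P(MmaaGg) = 1/8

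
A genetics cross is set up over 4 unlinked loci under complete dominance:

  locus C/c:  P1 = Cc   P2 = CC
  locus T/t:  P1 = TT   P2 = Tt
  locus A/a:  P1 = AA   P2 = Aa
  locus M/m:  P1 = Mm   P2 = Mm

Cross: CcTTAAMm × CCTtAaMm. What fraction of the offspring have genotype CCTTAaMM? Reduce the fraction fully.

P(CCTTAaMM) = 1/32

CcTTAAMm gametes: CTAM×4, CTAm×4, cTAM×4, cTAm×4
CCTtAaMm gametes: CTAM×2, CTAm×2, CTaM×2, CTam×2, CtAM×2, CtAm×2, CtaM×2, Ctam×2
CcTTAAMm×CCTtAaMm grid (16·16=256): CCTTAAMM=8 CCTTAAMm=16 CCTTAAmm=8 CCTTAaMM=8 CCTTAaMm=16 CCTTAamm=8 CCTtAAMM=8 CCTtAAMm=16 CCTtAAmm=8 CCTtAaMM=8 CCTtAaMm=16 CCTtAamm=8 CcTTAAMM=8 CcTTAAMm=16 CcTTAAmm=8 CcTTAaMM=8 CcTTAaMm=16 CcTTAamm=8 CcTtAAMM=8 CcTtAAMm=16 CcTtAAmm=8 CcTtAaMM=8 CcTtAaMm=16 CcTtAamm=8
CCTTAaMM hits 8/256; gcd=8; 8÷8/256÷8 = 1/32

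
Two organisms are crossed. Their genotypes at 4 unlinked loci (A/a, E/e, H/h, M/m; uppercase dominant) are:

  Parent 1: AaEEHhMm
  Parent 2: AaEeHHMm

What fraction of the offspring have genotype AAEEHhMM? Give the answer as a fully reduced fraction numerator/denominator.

AaEEHhMm gametes: AEHM×2, AEHm×2, AEhM×2, AEhm×2, aEHM×2, aEHm×2, aEhM×2, aEhm×2
AaEeHHMm gametes: AEHM×2, AEHm×2, AeHM×2, AeHm×2, aEHM×2, aEHm×2, aeHM×2, aeHm×2
AaEEHhMm×AaEeHHMm grid (16·16=256): AAEEHHMM=4 AAEEHHMm=8 AAEEHHmm=4 AAEEHhMM=4 AAEEHhMm=8 AAEEHhmm=4 AAEeHHMM=4 AAEeHHMm=8 AAEeHHmm=4 AAEeHhMM=4 AAEeHhMm=8 AAEeHhmm=4 AaEEHHMM=8 AaEEHHMm=16 AaEEHHmm=8 AaEEHhMM=8 AaEEHhMm=16 AaEEHhmm=8 AaEeHHMM=8 AaEeHHMm=16 AaEeHHmm=8 AaEeHhMM=8 AaEeHhMm=16 AaEeHhmm=8 aaEEHHMM=4 aaEEHHMm=8 aaEEHHmm=4 aaEEHhMM=4 aaEEHhMm=8 aaEEHhmm=4 aaEeHHMM=4 aaEeHHMm=8 aaEeHHmm=4 aaEeHhMM=4 aaEeHhMm=8 aaEeHhmm=4
AAEEHhMM hits 4/256; gcd=4; 4÷4/256÷4 = 1/64

P(AAEEHhMM) = 1/64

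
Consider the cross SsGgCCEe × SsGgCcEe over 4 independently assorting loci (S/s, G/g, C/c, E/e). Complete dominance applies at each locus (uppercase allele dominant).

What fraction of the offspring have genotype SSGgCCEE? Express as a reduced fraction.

P(SSGgCCEE) = 1/64

SsGgCCEe gametes: SGCE×2, SGCe×2, SgCE×2, SgCe×2, sGCE×2, sGCe×2, sgCE×2, sgCe×2
SsGgCcEe gametes: SGCE×1, SGCe×1, SGcE×1, SGce×1, SgCE×1, SgCe×1, SgcE×1, Sgce×1, sGCE×1, sGCe×1, sGcE×1, sGce×1, sgCE×1, sgCe×1, sgcE×1, sgce×1
SsGgCCEe×SsGgCcEe grid (16·16=256): SSGGCCEE=2 SSGGCCEe=4 SSGGCCee=2 SSGGCcEE=2 SSGGCcEe=4 SSGGCcee=2 SSGgCCEE=4 SSGgCCEe=8 SSGgCCee=4 SSGgCcEE=4 SSGgCcEe=8 SSGgCcee=4 SSggCCEE=2 SSggCCEe=4 SSggCCee=2 SSggCcEE=2 SSggCcEe=4 SSggCcee=2 SsGGCCEE=4 SsGGCCEe=8 SsGGCCee=4 SsGGCcEE=4 SsGGCcEe=8 SsGGCcee=4 SsGgCCEE=8 SsGgCCEe=16 SsGgCCee=8 SsGgCcEE=8 SsGgCcEe=16 SsGgCcee=8 SsggCCEE=4 SsggCCEe=8 SsggCCee=4 SsggCcEE=4 SsggCcEe=8 SsggCcee=4 ssGGCCEE=2 ssGGCCEe=4 ssGGCCee=2 ssGGCcEE=2 ssGGCcEe=4 ssGGCcee=2 ssGgCCEE=4 ssGgCCEe=8 ssGgCCee=4 ssGgCcEE=4 ssGgCcEe=8 ssGgCcee=4 ssggCCEE=2 ssggCCEe=4 ssggCCee=2 ssggCcEE=2 ssggCcEe=4 ssggCcee=2
SSGgCCEE hits 4/256; gcd=4; 4÷4/256÷4 = 1/64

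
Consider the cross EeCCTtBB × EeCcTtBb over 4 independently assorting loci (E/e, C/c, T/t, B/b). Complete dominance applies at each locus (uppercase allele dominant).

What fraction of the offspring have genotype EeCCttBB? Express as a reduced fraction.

EeCCTtBB gametes: ECTB×4, ECtB×4, eCTB×4, eCtB×4
EeCcTtBb gametes: ECTB×1, ECTb×1, ECtB×1, ECtb×1, EcTB×1, EcTb×1, EctB×1, Ectb×1, eCTB×1, eCTb×1, eCtB×1, eCtb×1, ecTB×1, ecTb×1, ectB×1, ectb×1
EeCCTtBB×EeCcTtBb grid (16·16=256): EECCTTBB=4 EECCTTBb=4 EECCTtBB=8 EECCTtBb=8 EECCttBB=4 EECCttBb=4 EECcTTBB=4 EECcTTBb=4 EECcTtBB=8 EECcTtBb=8 EECcttBB=4 EECcttBb=4 EeCCTTBB=8 EeCCTTBb=8 EeCCTtBB=16 EeCCTtBb=16 EeCCttBB=8 EeCCttBb=8 EeCcTTBB=8 EeCcTTBb=8 EeCcTtBB=16 EeCcTtBb=16 EeCcttBB=8 EeCcttBb=8 eeCCTTBB=4 eeCCTTBb=4 eeCCTtBB=8 eeCCTtBb=8 eeCCttBB=4 eeCCttBb=4 eeCcTTBB=4 eeCcTTBb=4 eeCcTtBB=8 eeCcTtBb=8 eeCcttBB=4 eeCcttBb=4
EeCCttBB hits 8/256; gcd=8; 8÷8/256÷8 = 1/32

P(EeCCttBB) = 1/32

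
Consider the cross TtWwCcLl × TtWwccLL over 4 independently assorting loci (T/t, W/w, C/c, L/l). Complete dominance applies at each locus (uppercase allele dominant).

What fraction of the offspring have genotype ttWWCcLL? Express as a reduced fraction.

TtWwCcLl gametes: TWCL×1, TWCl×1, TWcL×1, TWcl×1, TwCL×1, TwCl×1, TwcL×1, Twcl×1, tWCL×1, tWCl×1, tWcL×1, tWcl×1, twCL×1, twCl×1, twcL×1, twcl×1
TtWwccLL gametes: TWcL×4, TwcL×4, tWcL×4, twcL×4
TtWwCcLl×TtWwccLL grid (16·16=256): TTWWCcLL=4 TTWWCcLl=4 TTWWccLL=4 TTWWccLl=4 TTWwCcLL=8 TTWwCcLl=8 TTWwccLL=8 TTWwccLl=8 TTwwCcLL=4 TTwwCcLl=4 TTwwccLL=4 TTwwccLl=4 TtWWCcLL=8 TtWWCcLl=8 TtWWccLL=8 TtWWccLl=8 TtWwCcLL=16 TtWwCcLl=16 TtWwccLL=16 TtWwccLl=16 TtwwCcLL=8 TtwwCcLl=8 TtwwccLL=8 TtwwccLl=8 ttWWCcLL=4 ttWWCcLl=4 ttWWccLL=4 ttWWccLl=4 ttWwCcLL=8 ttWwCcLl=8 ttWwccLL=8 ttWwccLl=8 ttwwCcLL=4 ttwwCcLl=4 ttwwccLL=4 ttwwccLl=4
ttWWCcLL hits 4/256; gcd=4; 4÷4/256÷4 = 1/64

P(ttWWCcLL) = 1/64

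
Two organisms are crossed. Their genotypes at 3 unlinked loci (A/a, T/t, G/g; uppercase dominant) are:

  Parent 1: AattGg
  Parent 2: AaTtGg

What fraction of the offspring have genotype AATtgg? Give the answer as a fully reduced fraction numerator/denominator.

P(AATtgg) = 1/32

AattGg gametes: AtG×2, Atg×2, atG×2, atg×2
AaTtGg gametes: ATG×1, ATg×1, AtG×1, Atg×1, aTG×1, aTg×1, atG×1, atg×1
AattGg×AaTtGg grid (8·8=64): AATtGG=2 AATtGg=4 AATtgg=2 AAttGG=2 AAttGg=4 AAttgg=2 AaTtGG=4 AaTtGg=8 AaTtgg=4 AattGG=4 AattGg=8 Aattgg=4 aaTtGG=2 aaTtGg=4 aaTtgg=2 aattGG=2 aattGg=4 aattgg=2
AATtgg hits 2/64; gcd=2; 2÷2/64÷2 = 1/32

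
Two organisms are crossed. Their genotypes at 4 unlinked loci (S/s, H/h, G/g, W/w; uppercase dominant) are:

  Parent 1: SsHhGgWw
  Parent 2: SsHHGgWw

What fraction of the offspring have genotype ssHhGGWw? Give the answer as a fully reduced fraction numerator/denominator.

P(ssHhGGWw) = 1/64

SsHhGgWw gametes: SHGW×1, SHGw×1, SHgW×1, SHgw×1, ShGW×1, ShGw×1, ShgW×1, Shgw×1, sHGW×1, sHGw×1, sHgW×1, sHgw×1, shGW×1, shGw×1, shgW×1, shgw×1
SsHHGgWw gametes: SHGW×2, SHGw×2, SHgW×2, SHgw×2, sHGW×2, sHGw×2, sHgW×2, sHgw×2
SsHhGgWw×SsHHGgWw grid (16·16=256): SSHHGGWW=2 SSHHGGWw=4 SSHHGGww=2 SSHHGgWW=4 SSHHGgWw=8 SSHHGgww=4 SSHHggWW=2 SSHHggWw=4 SSHHggww=2 SSHhGGWW=2 SSHhGGWw=4 SSHhGGww=2 SSHhGgWW=4 SSHhGgWw=8 SSHhGgww=4 SSHhggWW=2 SSHhggWw=4 SSHhggww=2 SsHHGGWW=4 SsHHGGWw=8 SsHHGGww=4 SsHHGgWW=8 SsHHGgWw=16 SsHHGgww=8 SsHHggWW=4 SsHHggWw=8 SsHHggww=4 SsHhGGWW=4 SsHhGGWw=8 SsHhGGww=4 SsHhGgWW=8 SsHhGgWw=16 SsHhGgww=8 SsHhggWW=4 SsHhggWw=8 SsHhggww=4 ssHHGGWW=2 ssHHGGWw=4 ssHHGGww=2 ssHHGgWW=4 ssHHGgWw=8 ssHHGgww=4 ssHHggWW=2 ssHHggWw=4 ssHHggww=2 ssHhGGWW=2 ssHhGGWw=4 ssHhGGww=2 ssHhGgWW=4 ssHhGgWw=8 ssHhGgww=4 ssHhggWW=2 ssHhggWw=4 ssHhggww=2
ssHhGGWw hits 4/256; gcd=4; 4÷4/256÷4 = 1/64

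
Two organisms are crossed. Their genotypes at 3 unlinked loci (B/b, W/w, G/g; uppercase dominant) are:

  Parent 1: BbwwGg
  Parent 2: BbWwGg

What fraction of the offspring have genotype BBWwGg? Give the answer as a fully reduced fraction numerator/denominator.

P(BBWwGg) = 1/16

BbwwGg gametes: BwG×2, Bwg×2, bwG×2, bwg×2
BbWwGg gametes: BWG×1, BWg×1, BwG×1, Bwg×1, bWG×1, bWg×1, bwG×1, bwg×1
BbwwGg×BbWwGg grid (8·8=64): BBWwGG=2 BBWwGg=4 BBWwgg=2 BBwwGG=2 BBwwGg=4 BBwwgg=2 BbWwGG=4 BbWwGg=8 BbWwgg=4 BbwwGG=4 BbwwGg=8 Bbwwgg=4 bbWwGG=2 bbWwGg=4 bbWwgg=2 bbwwGG=2 bbwwGg=4 bbwwgg=2
BBWwGg hits 4/64; gcd=4; 4÷4/64÷4 = 1/16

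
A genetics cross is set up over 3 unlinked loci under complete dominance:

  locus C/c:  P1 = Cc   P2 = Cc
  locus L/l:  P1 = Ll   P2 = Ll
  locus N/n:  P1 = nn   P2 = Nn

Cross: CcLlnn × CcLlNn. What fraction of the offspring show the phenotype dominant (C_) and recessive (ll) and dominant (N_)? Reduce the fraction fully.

CcLlnn gametes: CLn×2, Cln×2, cLn×2, cln×2
CcLlNn gametes: CLN×1, CLn×1, ClN×1, Cln×1, cLN×1, cLn×1, clN×1, cln×1
CcLlnn×CcLlNn grid (8·8=64): CCLLNn=2 CCLLnn=2 CCLlNn=4 CCLlnn=4 CCllNn=2 CCllnn=2 CcLLNn=4 CcLLnn=4 CcLlNn=8 CcLlnn=8 CcllNn=4 Ccllnn=4 ccLLNn=2 ccLLnn=2 ccLlNn=4 ccLlnn=4 ccllNn=2 ccllnn=2
C_ ll N_ hits 6/64; gcd=2; 6÷2/64÷2 = 3/32

P(C_ ll N_) = 3/32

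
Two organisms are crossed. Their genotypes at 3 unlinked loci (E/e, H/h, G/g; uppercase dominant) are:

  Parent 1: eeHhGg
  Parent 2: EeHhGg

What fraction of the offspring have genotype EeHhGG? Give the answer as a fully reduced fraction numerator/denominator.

P(EeHhGG) = 1/16

eeHhGg gametes: eHG×2, eHg×2, ehG×2, ehg×2
EeHhGg gametes: EHG×1, EHg×1, EhG×1, Ehg×1, eHG×1, eHg×1, ehG×1, ehg×1
eeHhGg×EeHhGg grid (8·8=64): EeHHGG=2 EeHHGg=4 EeHHgg=2 EeHhGG=4 EeHhGg=8 EeHhgg=4 EehhGG=2 EehhGg=4 Eehhgg=2 eeHHGG=2 eeHHGg=4 eeHHgg=2 eeHhGG=4 eeHhGg=8 eeHhgg=4 eehhGG=2 eehhGg=4 eehhgg=2
EeHhGG hits 4/64; gcd=4; 4÷4/64÷4 = 1/16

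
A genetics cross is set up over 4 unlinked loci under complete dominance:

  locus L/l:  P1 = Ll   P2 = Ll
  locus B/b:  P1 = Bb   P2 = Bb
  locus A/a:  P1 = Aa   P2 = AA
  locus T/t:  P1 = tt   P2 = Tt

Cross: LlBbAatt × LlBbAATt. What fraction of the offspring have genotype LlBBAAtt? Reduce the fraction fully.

P(LlBBAAtt) = 1/32

LlBbAatt gametes: LBAt×2, LBat×2, LbAt×2, Lbat×2, lBAt×2, lBat×2, lbAt×2, lbat×2
LlBbAATt gametes: LBAT×2, LBAt×2, LbAT×2, LbAt×2, lBAT×2, lBAt×2, lbAT×2, lbAt×2
LlBbAatt×LlBbAATt grid (16·16=256): LLBBAATt=4 LLBBAAtt=4 LLBBAaTt=4 LLBBAatt=4 LLBbAATt=8 LLBbAAtt=8 LLBbAaTt=8 LLBbAatt=8 LLbbAATt=4 LLbbAAtt=4 LLbbAaTt=4 LLbbAatt=4 LlBBAATt=8 LlBBAAtt=8 LlBBAaTt=8 LlBBAatt=8 LlBbAATt=16 LlBbAAtt=16 LlBbAaTt=16 LlBbAatt=16 LlbbAATt=8 LlbbAAtt=8 LlbbAaTt=8 LlbbAatt=8 llBBAATt=4 llBBAAtt=4 llBBAaTt=4 llBBAatt=4 llBbAATt=8 llBbAAtt=8 llBbAaTt=8 llBbAatt=8 llbbAATt=4 llbbAAtt=4 llbbAaTt=4 llbbAatt=4
LlBBAAtt hits 8/256; gcd=8; 8÷8/256÷8 = 1/32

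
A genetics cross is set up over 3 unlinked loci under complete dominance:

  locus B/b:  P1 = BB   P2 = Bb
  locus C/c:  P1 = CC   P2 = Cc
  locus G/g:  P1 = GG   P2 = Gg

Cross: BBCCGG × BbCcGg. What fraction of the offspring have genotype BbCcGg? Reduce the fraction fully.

BBCCGG gametes: BCG×8
BbCcGg gametes: BCG×1, BCg×1, BcG×1, Bcg×1, bCG×1, bCg×1, bcG×1, bcg×1
BBCCGG×BbCcGg grid (8·8=64): BBCCGG=8 BBCCGg=8 BBCcGG=8 BBCcGg=8 BbCCGG=8 BbCCGg=8 BbCcGG=8 BbCcGg=8
BbCcGg hits 8/64; gcd=8; 8÷8/64÷8 = 1/8

P(BbCcGg) = 1/8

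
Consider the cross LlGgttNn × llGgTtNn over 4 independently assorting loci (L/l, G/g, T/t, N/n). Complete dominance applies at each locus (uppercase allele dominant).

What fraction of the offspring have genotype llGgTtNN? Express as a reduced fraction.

LlGgttNn gametes: LGtN×2, LGtn×2, LgtN×2, Lgtn×2, lGtN×2, lGtn×2, lgtN×2, lgtn×2
llGgTtNn gametes: lGTN×2, lGTn×2, lGtN×2, lGtn×2, lgTN×2, lgTn×2, lgtN×2, lgtn×2
LlGgttNn×llGgTtNn grid (16·16=256): LlGGTtNN=4 LlGGTtNn=8 LlGGTtnn=4 LlGGttNN=4 LlGGttNn=8 LlGGttnn=4 LlGgTtNN=8 LlGgTtNn=16 LlGgTtnn=8 LlGgttNN=8 LlGgttNn=16 LlGgttnn=8 LlggTtNN=4 LlggTtNn=8 LlggTtnn=4 LlggttNN=4 LlggttNn=8 Llggttnn=4 llGGTtNN=4 llGGTtNn=8 llGGTtnn=4 llGGttNN=4 llGGttNn=8 llGGttnn=4 llGgTtNN=8 llGgTtNn=16 llGgTtnn=8 llGgttNN=8 llGgttNn=16 llGgttnn=8 llggTtNN=4 llggTtNn=8 llggTtnn=4 llggttNN=4 llggttNn=8 llggttnn=4
llGgTtNN hits 8/256; gcd=8; 8÷8/256÷8 = 1/32

P(llGgTtNN) = 1/32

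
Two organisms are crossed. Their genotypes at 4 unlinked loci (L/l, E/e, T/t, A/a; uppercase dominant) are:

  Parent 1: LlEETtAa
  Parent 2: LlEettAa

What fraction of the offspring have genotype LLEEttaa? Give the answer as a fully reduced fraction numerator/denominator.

P(LLEEttaa) = 1/64

LlEETtAa gametes: LETA×2, LETa×2, LEtA×2, LEta×2, lETA×2, lETa×2, lEtA×2, lEta×2
LlEettAa gametes: LEtA×2, LEta×2, LetA×2, Leta×2, lEtA×2, lEta×2, letA×2, leta×2
LlEETtAa×LlEettAa grid (16·16=256): LLEETtAA=4 LLEETtAa=8 LLEETtaa=4 LLEEttAA=4 LLEEttAa=8 LLEEttaa=4 LLEeTtAA=4 LLEeTtAa=8 LLEeTtaa=4 LLEettAA=4 LLEettAa=8 LLEettaa=4 LlEETtAA=8 LlEETtAa=16 LlEETtaa=8 LlEEttAA=8 LlEEttAa=16 LlEEttaa=8 LlEeTtAA=8 LlEeTtAa=16 LlEeTtaa=8 LlEettAA=8 LlEettAa=16 LlEettaa=8 llEETtAA=4 llEETtAa=8 llEETtaa=4 llEEttAA=4 llEEttAa=8 llEEttaa=4 llEeTtAA=4 llEeTtAa=8 llEeTtaa=4 llEettAA=4 llEettAa=8 llEettaa=4
LLEEttaa hits 4/256; gcd=4; 4÷4/256÷4 = 1/64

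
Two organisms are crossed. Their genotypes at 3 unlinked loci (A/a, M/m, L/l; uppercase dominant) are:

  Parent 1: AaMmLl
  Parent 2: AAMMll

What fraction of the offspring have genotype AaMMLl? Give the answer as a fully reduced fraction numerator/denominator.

AaMmLl gametes: AML×1, AMl×1, AmL×1, Aml×1, aML×1, aMl×1, amL×1, aml×1
AAMMll gametes: AMl×8
AaMmLl×AAMMll grid (8·8=64): AAMMLl=8 AAMMll=8 AAMmLl=8 AAMmll=8 AaMMLl=8 AaMMll=8 AaMmLl=8 AaMmll=8
AaMMLl hits 8/64; gcd=8; 8÷8/64÷8 = 1/8

P(AaMMLl) = 1/8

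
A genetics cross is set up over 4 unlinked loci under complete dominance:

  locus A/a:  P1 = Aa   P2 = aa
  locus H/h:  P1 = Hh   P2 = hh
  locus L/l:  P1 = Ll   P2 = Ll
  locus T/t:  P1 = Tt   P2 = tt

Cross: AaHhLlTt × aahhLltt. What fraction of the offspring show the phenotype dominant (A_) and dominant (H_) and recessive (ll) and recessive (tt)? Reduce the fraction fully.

AaHhLlTt gametes: AHLT×1, AHLt×1, AHlT×1, AHlt×1, AhLT×1, AhLt×1, AhlT×1, Ahlt×1, aHLT×1, aHLt×1, aHlT×1, aHlt×1, ahLT×1, ahLt×1, ahlT×1, ahlt×1
aahhLltt gametes: ahLt×8, ahlt×8
AaHhLlTt×aahhLltt grid (16·16=256): AaHhLLTt=8 AaHhLLtt=8 AaHhLlTt=16 AaHhLltt=16 AaHhllTt=8 AaHhlltt=8 AahhLLTt=8 AahhLLtt=8 AahhLlTt=16 AahhLltt=16 AahhllTt=8 Aahhlltt=8 aaHhLLTt=8 aaHhLLtt=8 aaHhLlTt=16 aaHhLltt=16 aaHhllTt=8 aaHhlltt=8 aahhLLTt=8 aahhLLtt=8 aahhLlTt=16 aahhLltt=16 aahhllTt=8 aahhlltt=8
A_ H_ ll tt hits 8/256; gcd=8; 8÷8/256÷8 = 1/32

P(A_ H_ ll tt) = 1/32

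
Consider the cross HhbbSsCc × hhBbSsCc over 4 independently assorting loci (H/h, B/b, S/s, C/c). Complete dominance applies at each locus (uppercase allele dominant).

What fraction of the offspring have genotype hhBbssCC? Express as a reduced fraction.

HhbbSsCc gametes: HbSC×2, HbSc×2, HbsC×2, Hbsc×2, hbSC×2, hbSc×2, hbsC×2, hbsc×2
hhBbSsCc gametes: hBSC×2, hBSc×2, hBsC×2, hBsc×2, hbSC×2, hbSc×2, hbsC×2, hbsc×2
HhbbSsCc×hhBbSsCc grid (16·16=256): HhBbSSCC=4 HhBbSSCc=8 HhBbSScc=4 HhBbSsCC=8 HhBbSsCc=16 HhBbSscc=8 HhBbssCC=4 HhBbssCc=8 HhBbsscc=4 HhbbSSCC=4 HhbbSSCc=8 HhbbSScc=4 HhbbSsCC=8 HhbbSsCc=16 HhbbSscc=8 HhbbssCC=4 HhbbssCc=8 Hhbbsscc=4 hhBbSSCC=4 hhBbSSCc=8 hhBbSScc=4 hhBbSsCC=8 hhBbSsCc=16 hhBbSscc=8 hhBbssCC=4 hhBbssCc=8 hhBbsscc=4 hhbbSSCC=4 hhbbSSCc=8 hhbbSScc=4 hhbbSsCC=8 hhbbSsCc=16 hhbbSscc=8 hhbbssCC=4 hhbbssCc=8 hhbbsscc=4
hhBbssCC hits 4/256; gcd=4; 4÷4/256÷4 = 1/64

P(hhBbssCC) = 1/64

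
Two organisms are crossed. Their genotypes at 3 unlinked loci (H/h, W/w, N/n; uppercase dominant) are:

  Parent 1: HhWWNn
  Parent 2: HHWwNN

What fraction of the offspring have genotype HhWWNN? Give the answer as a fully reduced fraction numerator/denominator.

P(HhWWNN) = 1/8

HhWWNn gametes: HWN×2, HWn×2, hWN×2, hWn×2
HHWwNN gametes: HWN×4, HwN×4
HhWWNn×HHWwNN grid (8·8=64): HHWWNN=8 HHWWNn=8 HHWwNN=8 HHWwNn=8 HhWWNN=8 HhWWNn=8 HhWwNN=8 HhWwNn=8
HhWWNN hits 8/64; gcd=8; 8÷8/64÷8 = 1/8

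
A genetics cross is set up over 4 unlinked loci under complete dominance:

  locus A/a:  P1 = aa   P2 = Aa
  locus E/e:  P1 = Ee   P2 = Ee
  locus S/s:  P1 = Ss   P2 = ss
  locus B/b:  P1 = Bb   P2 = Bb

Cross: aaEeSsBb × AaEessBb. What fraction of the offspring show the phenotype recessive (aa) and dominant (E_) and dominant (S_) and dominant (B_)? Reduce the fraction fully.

aaEeSsBb gametes: aESB×2, aESb×2, aEsB×2, aEsb×2, aeSB×2, aeSb×2, aesB×2, aesb×2
AaEessBb gametes: AEsB×2, AEsb×2, AesB×2, Aesb×2, aEsB×2, aEsb×2, aesB×2, aesb×2
aaEeSsBb×AaEessBb grid (16·16=256): AaEESsBB=4 AaEESsBb=8 AaEESsbb=4 AaEEssBB=4 AaEEssBb=8 AaEEssbb=4 AaEeSsBB=8 AaEeSsBb=16 AaEeSsbb=8 AaEessBB=8 AaEessBb=16 AaEessbb=8 AaeeSsBB=4 AaeeSsBb=8 AaeeSsbb=4 AaeessBB=4 AaeessBb=8 Aaeessbb=4 aaEESsBB=4 aaEESsBb=8 aaEESsbb=4 aaEEssBB=4 aaEEssBb=8 aaEEssbb=4 aaEeSsBB=8 aaEeSsBb=16 aaEeSsbb=8 aaEessBB=8 aaEessBb=16 aaEessbb=8 aaeeSsBB=4 aaeeSsBb=8 aaeeSsbb=4 aaeessBB=4 aaeessBb=8 aaeessbb=4
aa E_ S_ B_ hits 36/256; gcd=4; 36÷4/256÷4 = 9/64

P(aa E_ S_ B_) = 9/64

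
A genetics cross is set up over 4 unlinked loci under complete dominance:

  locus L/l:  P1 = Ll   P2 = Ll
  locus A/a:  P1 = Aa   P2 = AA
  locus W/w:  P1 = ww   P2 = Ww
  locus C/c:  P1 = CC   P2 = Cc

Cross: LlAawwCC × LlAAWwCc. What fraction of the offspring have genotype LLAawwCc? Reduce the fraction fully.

P(LLAawwCc) = 1/32

LlAawwCC gametes: LAwC×4, LawC×4, lAwC×4, lawC×4
LlAAWwCc gametes: LAWC×2, LAWc×2, LAwC×2, LAwc×2, lAWC×2, lAWc×2, lAwC×2, lAwc×2
LlAawwCC×LlAAWwCc grid (16·16=256): LLAAWwCC=8 LLAAWwCc=8 LLAAwwCC=8 LLAAwwCc=8 LLAaWwCC=8 LLAaWwCc=8 LLAawwCC=8 LLAawwCc=8 LlAAWwCC=16 LlAAWwCc=16 LlAAwwCC=16 LlAAwwCc=16 LlAaWwCC=16 LlAaWwCc=16 LlAawwCC=16 LlAawwCc=16 llAAWwCC=8 llAAWwCc=8 llAAwwCC=8 llAAwwCc=8 llAaWwCC=8 llAaWwCc=8 llAawwCC=8 llAawwCc=8
LLAawwCc hits 8/256; gcd=8; 8÷8/256÷8 = 1/32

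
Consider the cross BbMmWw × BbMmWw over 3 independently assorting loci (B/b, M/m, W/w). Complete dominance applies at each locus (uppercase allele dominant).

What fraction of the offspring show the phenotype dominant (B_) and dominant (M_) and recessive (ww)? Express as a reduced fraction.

P(B_ M_ ww) = 9/64

BbMmWw gametes: BMW×1, BMw×1, BmW×1, Bmw×1, bMW×1, bMw×1, bmW×1, bmw×1
BbMmWw gametes: BMW×1, BMw×1, BmW×1, Bmw×1, bMW×1, bMw×1, bmW×1, bmw×1
BbMmWw×BbMmWw grid (8·8=64): BBMMWW=1 BBMMWw=2 BBMMww=1 BBMmWW=2 BBMmWw=4 BBMmww=2 BBmmWW=1 BBmmWw=2 BBmmww=1 BbMMWW=2 BbMMWw=4 BbMMww=2 BbMmWW=4 BbMmWw=8 BbMmww=4 BbmmWW=2 BbmmWw=4 Bbmmww=2 bbMMWW=1 bbMMWw=2 bbMMww=1 bbMmWW=2 bbMmWw=4 bbMmww=2 bbmmWW=1 bbmmWw=2 bbmmww=1
B_ M_ ww hits 9/64; gcd=1; 9÷1/64÷1 = 9/64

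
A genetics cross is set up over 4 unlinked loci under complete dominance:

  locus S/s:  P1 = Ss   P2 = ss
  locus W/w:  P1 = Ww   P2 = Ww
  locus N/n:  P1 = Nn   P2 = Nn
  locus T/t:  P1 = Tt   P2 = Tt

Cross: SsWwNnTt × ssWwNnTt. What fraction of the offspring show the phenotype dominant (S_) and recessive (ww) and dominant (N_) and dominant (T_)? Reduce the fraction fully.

SsWwNnTt gametes: SWNT×1, SWNt×1, SWnT×1, SWnt×1, SwNT×1, SwNt×1, SwnT×1, Swnt×1, sWNT×1, sWNt×1, sWnT×1, sWnt×1, swNT×1, swNt×1, swnT×1, swnt×1
ssWwNnTt gametes: sWNT×2, sWNt×2, sWnT×2, sWnt×2, swNT×2, swNt×2, swnT×2, swnt×2
SsWwNnTt×ssWwNnTt grid (16·16=256): SsWWNNTT=2 SsWWNNTt=4 SsWWNNtt=2 SsWWNnTT=4 SsWWNnTt=8 SsWWNntt=4 SsWWnnTT=2 SsWWnnTt=4 SsWWnntt=2 SsWwNNTT=4 SsWwNNTt=8 SsWwNNtt=4 SsWwNnTT=8 SsWwNnTt=16 SsWwNntt=8 SsWwnnTT=4 SsWwnnTt=8 SsWwnntt=4 SswwNNTT=2 SswwNNTt=4 SswwNNtt=2 SswwNnTT=4 SswwNnTt=8 SswwNntt=4 SswwnnTT=2 SswwnnTt=4 Sswwnntt=2 ssWWNNTT=2 ssWWNNTt=4 ssWWNNtt=2 ssWWNnTT=4 ssWWNnTt=8 ssWWNntt=4 ssWWnnTT=2 ssWWnnTt=4 ssWWnntt=2 ssWwNNTT=4 ssWwNNTt=8 ssWwNNtt=4 ssWwNnTT=8 ssWwNnTt=16 ssWwNntt=8 ssWwnnTT=4 ssWwnnTt=8 ssWwnntt=4 sswwNNTT=2 sswwNNTt=4 sswwNNtt=2 sswwNnTT=4 sswwNnTt=8 sswwNntt=4 sswwnnTT=2 sswwnnTt=4 sswwnntt=2
S_ ww N_ T_ hits 18/256; gcd=2; 18÷2/256÷2 = 9/128

P(S_ ww N_ T_) = 9/128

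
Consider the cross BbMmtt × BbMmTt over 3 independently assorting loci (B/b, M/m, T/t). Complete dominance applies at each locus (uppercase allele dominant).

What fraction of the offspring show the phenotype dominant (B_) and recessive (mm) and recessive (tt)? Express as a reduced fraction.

BbMmtt gametes: BMt×2, Bmt×2, bMt×2, bmt×2
BbMmTt gametes: BMT×1, BMt×1, BmT×1, Bmt×1, bMT×1, bMt×1, bmT×1, bmt×1
BbMmtt×BbMmTt grid (8·8=64): BBMMTt=2 BBMMtt=2 BBMmTt=4 BBMmtt=4 BBmmTt=2 BBmmtt=2 BbMMTt=4 BbMMtt=4 BbMmTt=8 BbMmtt=8 BbmmTt=4 Bbmmtt=4 bbMMTt=2 bbMMtt=2 bbMmTt=4 bbMmtt=4 bbmmTt=2 bbmmtt=2
B_ mm tt hits 6/64; gcd=2; 6÷2/64÷2 = 3/32

P(B_ mm tt) = 3/32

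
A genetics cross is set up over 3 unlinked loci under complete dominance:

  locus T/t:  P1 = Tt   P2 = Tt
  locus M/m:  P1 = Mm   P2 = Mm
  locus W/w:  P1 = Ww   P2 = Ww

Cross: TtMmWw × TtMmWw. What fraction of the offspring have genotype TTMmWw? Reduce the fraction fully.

P(TTMmWw) = 1/16

TtMmWw gametes: TMW×1, TMw×1, TmW×1, Tmw×1, tMW×1, tMw×1, tmW×1, tmw×1
TtMmWw gametes: TMW×1, TMw×1, TmW×1, Tmw×1, tMW×1, tMw×1, tmW×1, tmw×1
TtMmWw×TtMmWw grid (8·8=64): TTMMWW=1 TTMMWw=2 TTMMww=1 TTMmWW=2 TTMmWw=4 TTMmww=2 TTmmWW=1 TTmmWw=2 TTmmww=1 TtMMWW=2 TtMMWw=4 TtMMww=2 TtMmWW=4 TtMmWw=8 TtMmww=4 TtmmWW=2 TtmmWw=4 Ttmmww=2 ttMMWW=1 ttMMWw=2 ttMMww=1 ttMmWW=2 ttMmWw=4 ttMmww=2 ttmmWW=1 ttmmWw=2 ttmmww=1
TTMmWw hits 4/64; gcd=4; 4÷4/64÷4 = 1/16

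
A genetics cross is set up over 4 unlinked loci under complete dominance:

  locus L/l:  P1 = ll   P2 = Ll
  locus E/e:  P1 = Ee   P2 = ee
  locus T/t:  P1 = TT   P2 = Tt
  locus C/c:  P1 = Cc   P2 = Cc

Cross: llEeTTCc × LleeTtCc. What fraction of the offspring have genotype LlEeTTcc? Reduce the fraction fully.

llEeTTCc gametes: lETC×4, lETc×4, leTC×4, leTc×4
LleeTtCc gametes: LeTC×2, LeTc×2, LetC×2, Letc×2, leTC×2, leTc×2, letC×2, letc×2
llEeTTCc×LleeTtCc grid (16·16=256): LlEeTTCC=8 LlEeTTCc=16 LlEeTTcc=8 LlEeTtCC=8 LlEeTtCc=16 LlEeTtcc=8 LleeTTCC=8 LleeTTCc=16 LleeTTcc=8 LleeTtCC=8 LleeTtCc=16 LleeTtcc=8 llEeTTCC=8 llEeTTCc=16 llEeTTcc=8 llEeTtCC=8 llEeTtCc=16 llEeTtcc=8 lleeTTCC=8 lleeTTCc=16 lleeTTcc=8 lleeTtCC=8 lleeTtCc=16 lleeTtcc=8
LlEeTTcc hits 8/256; gcd=8; 8÷8/256÷8 = 1/32

P(LlEeTTcc) = 1/32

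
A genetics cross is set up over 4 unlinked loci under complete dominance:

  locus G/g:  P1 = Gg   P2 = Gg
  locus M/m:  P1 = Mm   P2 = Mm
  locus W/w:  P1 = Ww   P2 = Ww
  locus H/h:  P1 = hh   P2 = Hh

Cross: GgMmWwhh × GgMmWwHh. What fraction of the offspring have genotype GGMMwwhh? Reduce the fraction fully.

GgMmWwhh gametes: GMWh×2, GMwh×2, GmWh×2, Gmwh×2, gMWh×2, gMwh×2, gmWh×2, gmwh×2
GgMmWwHh gametes: GMWH×1, GMWh×1, GMwH×1, GMwh×1, GmWH×1, GmWh×1, GmwH×1, Gmwh×1, gMWH×1, gMWh×1, gMwH×1, gMwh×1, gmWH×1, gmWh×1, gmwH×1, gmwh×1
GgMmWwhh×GgMmWwHh grid (16·16=256): GGMMWWHh=2 GGMMWWhh=2 GGMMWwHh=4 GGMMWwhh=4 GGMMwwHh=2 GGMMwwhh=2 GGMmWWHh=4 GGMmWWhh=4 GGMmWwHh=8 GGMmWwhh=8 GGMmwwHh=4 GGMmwwhh=4 GGmmWWHh=2 GGmmWWhh=2 GGmmWwHh=4 GGmmWwhh=4 GGmmwwHh=2 GGmmwwhh=2 GgMMWWHh=4 GgMMWWhh=4 GgMMWwHh=8 GgMMWwhh=8 GgMMwwHh=4 GgMMwwhh=4 GgMmWWHh=8 GgMmWWhh=8 GgMmWwHh=16 GgMmWwhh=16 GgMmwwHh=8 GgMmwwhh=8 GgmmWWHh=4 GgmmWWhh=4 GgmmWwHh=8 GgmmWwhh=8 GgmmwwHh=4 Ggmmwwhh=4 ggMMWWHh=2 ggMMWWhh=2 ggMMWwHh=4 ggMMWwhh=4 ggMMwwHh=2 ggMMwwhh=2 ggMmWWHh=4 ggMmWWhh=4 ggMmWwHh=8 ggMmWwhh=8 ggMmwwHh=4 ggMmwwhh=4 ggmmWWHh=2 ggmmWWhh=2 ggmmWwHh=4 ggmmWwhh=4 ggmmwwHh=2 ggmmwwhh=2
GGMMwwhh hits 2/256; gcd=2; 2÷2/256÷2 = 1/128

P(GGMMwwhh) = 1/128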